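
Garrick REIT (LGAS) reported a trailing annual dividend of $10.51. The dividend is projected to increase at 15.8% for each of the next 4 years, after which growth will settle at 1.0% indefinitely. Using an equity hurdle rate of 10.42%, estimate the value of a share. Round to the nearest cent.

Two-stage DDM. Project D₁…D_4 at 0.158, terminal growth 0.01, discount at r = 0.1042.
D_1 = 12.1706
D_2 = 14.0935
D_3 = 16.3203
D_4 = 18.8989
Terminal value at t=4: TV = D_5/(r−g) = 19.0879/(0.1042−0.01) = 202.6317
P₀ = 12.1706/(1+0.1042)^1 + 14.0935/(1+0.1042)^2 + 16.3203/(1+0.1042)^3 + 18.8989/(1+0.1042)^4 + 202.6317/(1+0.1042)^4 = 183.7229

$183.72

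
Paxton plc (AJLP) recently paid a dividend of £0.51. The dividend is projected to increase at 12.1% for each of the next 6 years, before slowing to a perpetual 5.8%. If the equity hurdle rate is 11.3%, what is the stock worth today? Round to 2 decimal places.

Two-stage DDM. Project D₁…D_6 at 0.121, terminal growth 0.058, discount at r = 0.113.
D_1 = 0.5717
D_2 = 0.6409
D_3 = 0.7184
D_4 = 0.8054
D_5 = 0.9028
D_6 = 1.0121
Terminal value at t=6: TV = D_7/(r−g) = 1.0708/(0.113−0.058) = 19.4682
P₀ = 0.5717/(1+0.113)^1 + 0.6409/(1+0.113)^2 + 0.7184/(1+0.113)^3 + 0.8054/(1+0.113)^4 + 0.9028/(1+0.113)^5 + 1.0121/(1+0.113)^6 + 19.4682/(1+0.113)^6 = 13.3792

£13.38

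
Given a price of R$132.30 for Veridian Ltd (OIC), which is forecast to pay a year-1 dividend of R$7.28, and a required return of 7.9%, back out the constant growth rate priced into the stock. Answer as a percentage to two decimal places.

From P₀ = D₁/(r − g), the implied growth is g = r − D₁/P₀.
g = 0.079 − 7.28/132.30 = 0.079 − 0.05503 = 0.02397

2.40%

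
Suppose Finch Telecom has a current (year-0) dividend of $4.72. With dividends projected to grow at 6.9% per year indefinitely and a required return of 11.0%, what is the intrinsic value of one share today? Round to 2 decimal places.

$123.07

Gordon growth model: P₀ = D₁/(r − g). D₁ = 4.72 × (1 + 0.069) = 5.0457.
P₀ = 5.0457 / (0.11 − 0.069) = 5.0457 / 0.041 = 123.0654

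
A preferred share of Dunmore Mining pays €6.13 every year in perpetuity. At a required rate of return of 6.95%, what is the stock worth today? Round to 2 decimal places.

Zero-growth DDM (perpetuity): P₀ = D/r = 6.13 / 0.0695 = 88.2014

€88.20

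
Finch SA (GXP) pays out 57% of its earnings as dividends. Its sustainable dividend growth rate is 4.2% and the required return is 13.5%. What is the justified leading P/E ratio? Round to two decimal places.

Justified leading P/E = b/(r−g) = 0.57/(0.135−0.042) = 6.1290

6.13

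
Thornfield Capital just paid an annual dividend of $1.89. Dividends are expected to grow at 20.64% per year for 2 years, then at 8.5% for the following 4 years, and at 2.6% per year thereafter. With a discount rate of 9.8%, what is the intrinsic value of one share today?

$44.22

Three-stage DDM. Project D₁…D_6; terminal Gordon value at t=6 with g = 0.026; discount at r = 0.098.
D_1 = 2.2801
D_2 = 2.7507
D_3 = 2.9845
D_4 = 3.2382
D_5 = 3.5134
D_6 = 3.8121
TV_6 = 3.9112/(0.098−0.026) = 54.3223
P₀ = Σ Dₜ/(1+r)ᵗ + TV_6/(1+r)^6 = 44.2178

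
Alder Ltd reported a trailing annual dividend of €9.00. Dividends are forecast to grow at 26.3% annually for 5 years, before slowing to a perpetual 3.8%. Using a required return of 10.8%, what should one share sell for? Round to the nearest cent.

Two-stage DDM. Project D₁…D_5 at 0.263, terminal growth 0.038, discount at r = 0.108.
D_1 = 11.3670
D_2 = 14.3565
D_3 = 18.1323
D_4 = 22.9011
D_5 = 28.9241
Terminal value at t=5: TV = D_6/(r−g) = 30.0232/(0.108−0.038) = 428.9025
P₀ = 11.3670/(1+0.108)^1 + 14.3565/(1+0.108)^2 + 18.1323/(1+0.108)^3 + 22.9011/(1+0.108)^4 + 28.9241/(1+0.108)^5 + 428.9025/(1+0.108)^5 = 324.6370

€324.64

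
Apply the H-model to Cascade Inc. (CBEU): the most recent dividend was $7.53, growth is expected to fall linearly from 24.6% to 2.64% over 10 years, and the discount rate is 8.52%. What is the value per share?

$272.05

H-model: P₀ = D₀[(1+g_L) + H(g_S−g_L)]/(r−g_L), with H = 10/2 = 5.
P₀ = 7.53 × [(1+0.0264) + 5×(0.246−0.0264)] / (0.0852−0.0264)
   = 7.53 × 2.1244 / 0.0588 = 272.0533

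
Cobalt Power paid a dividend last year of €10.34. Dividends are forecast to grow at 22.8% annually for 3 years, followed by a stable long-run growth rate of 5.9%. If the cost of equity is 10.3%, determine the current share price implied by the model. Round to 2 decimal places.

Two-stage DDM. Project D₁…D_3 at 0.228, terminal growth 0.059, discount at r = 0.103.
D_1 = 12.6975
D_2 = 15.5926
D_3 = 19.1477
Terminal value at t=3: TV = D_4/(r−g) = 20.2774/(0.103−0.059) = 460.8493
P₀ = 12.6975/(1+0.103)^1 + 15.5926/(1+0.103)^2 + 19.1477/(1+0.103)^3 + 460.8493/(1+0.103)^3 = 382.0224

€382.02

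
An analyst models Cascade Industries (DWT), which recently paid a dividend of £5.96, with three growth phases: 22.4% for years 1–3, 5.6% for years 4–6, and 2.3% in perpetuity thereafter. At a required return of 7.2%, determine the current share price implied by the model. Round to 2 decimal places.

Three-stage DDM. Project D₁…D_6; terminal Gordon value at t=6 with g = 0.023; discount at r = 0.072.
D_1 = 7.2950
D_2 = 8.9291
D_3 = 10.9293
D_4 = 11.5413
D_5 = 12.1876
D_6 = 12.8701
TV_6 = 13.1661/(0.072−0.023) = 268.6964
P₀ = Σ Dₜ/(1+r)ᵗ + TV_6/(1+r)^6 = 226.3240

£226.32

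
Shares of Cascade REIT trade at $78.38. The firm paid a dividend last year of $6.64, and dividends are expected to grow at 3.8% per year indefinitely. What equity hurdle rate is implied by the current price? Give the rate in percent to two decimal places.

Rearranging the constant-growth DDM: r = D₁/P₀ + g.
D₁ = 6.64 × (1 + 0.038) = 6.8923.
r = 6.8923 / 78.38 + 0.038 = 0.08793 + 0.038 = 0.12593

12.59%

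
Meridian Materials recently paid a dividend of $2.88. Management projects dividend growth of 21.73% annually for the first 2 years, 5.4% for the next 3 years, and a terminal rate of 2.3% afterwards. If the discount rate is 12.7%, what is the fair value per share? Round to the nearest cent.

$42.34

Three-stage DDM. Project D₁…D_5; terminal Gordon value at t=5 with g = 0.023; discount at r = 0.127.
D_1 = 3.5058
D_2 = 4.2676
D_3 = 4.4981
D_4 = 4.7410
D_5 = 4.9970
TV_5 = 5.1119/(0.127−0.023) = 49.1532
P₀ = Σ Dₜ/(1+r)ᵗ + TV_5/(1+r)^5 = 42.3358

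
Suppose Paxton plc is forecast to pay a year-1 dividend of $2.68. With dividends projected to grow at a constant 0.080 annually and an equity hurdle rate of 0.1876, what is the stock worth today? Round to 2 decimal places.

Gordon growth model: P₀ = D₁/(r − g), with D₁ = 2.68 given directly.
P₀ = 2.6800 / (0.1876 − 0.08) = 2.6800 / 0.1076 = 24.9071

$24.91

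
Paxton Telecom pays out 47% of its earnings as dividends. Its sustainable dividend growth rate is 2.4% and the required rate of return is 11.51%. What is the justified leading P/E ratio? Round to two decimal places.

5.16

Justified leading P/E = b/(r−g) = 0.47/(0.1151−0.024) = 5.1592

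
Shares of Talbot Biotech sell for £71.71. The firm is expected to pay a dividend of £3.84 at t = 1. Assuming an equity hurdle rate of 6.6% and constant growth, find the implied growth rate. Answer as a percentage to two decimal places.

From P₀ = D₁/(r − g), the implied growth is g = r − D₁/P₀.
g = 0.066 − 3.84/71.71 = 0.066 − 0.05355 = 0.01245

1.25%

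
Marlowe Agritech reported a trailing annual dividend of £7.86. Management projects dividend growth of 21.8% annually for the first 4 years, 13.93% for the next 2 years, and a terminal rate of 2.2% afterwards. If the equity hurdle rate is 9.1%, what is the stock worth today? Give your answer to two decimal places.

Three-stage DDM. Project D₁…D_6; terminal Gordon value at t=6 with g = 0.022; discount at r = 0.091.
D_1 = 9.5735
D_2 = 11.6605
D_3 = 14.2025
D_4 = 17.2986
D_5 = 19.7083
D_6 = 22.4537
TV_6 = 22.9477/(0.091−0.022) = 332.5751
P₀ = Σ Dₜ/(1+r)ᵗ + TV_6/(1+r)^6 = 264.9991

£265.00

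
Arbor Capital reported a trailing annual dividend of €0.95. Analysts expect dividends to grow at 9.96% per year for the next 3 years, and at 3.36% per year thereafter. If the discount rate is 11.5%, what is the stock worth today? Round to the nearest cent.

Two-stage DDM. Project D₁…D_3 at 0.0996, terminal growth 0.0336, discount at r = 0.115.
D_1 = 1.0446
D_2 = 1.1487
D_3 = 1.2631
Terminal value at t=3: TV = D_4/(r−g) = 1.3055/(0.115−0.0336) = 16.0382
P₀ = 1.0446/(1+0.115)^1 + 1.1487/(1+0.115)^2 + 1.2631/(1+0.115)^3 + 16.0382/(1+0.115)^3 = 14.3419

€14.34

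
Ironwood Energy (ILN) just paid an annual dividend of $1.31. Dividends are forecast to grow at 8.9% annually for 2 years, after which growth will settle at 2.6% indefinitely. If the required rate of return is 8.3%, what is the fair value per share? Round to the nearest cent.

Two-stage DDM. Project D₁…D_2 at 0.089, terminal growth 0.026, discount at r = 0.083.
D_1 = 1.4266
D_2 = 1.5536
Terminal value at t=2: TV = D_3/(r−g) = 1.5939/(0.083−0.026) = 27.9640
P₀ = 1.4266/(1+0.083)^1 + 1.5536/(1+0.083)^2 + 27.9640/(1+0.083)^2 = 26.4838

$26.48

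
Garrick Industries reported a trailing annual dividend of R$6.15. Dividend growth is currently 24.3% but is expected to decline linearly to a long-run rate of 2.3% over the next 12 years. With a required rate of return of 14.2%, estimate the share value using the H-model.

H-model: P₀ = D₀[(1+g_L) + H(g_S−g_L)]/(r−g_L), with H = 12/2 = 6.
P₀ = 6.15 × [(1+0.023) + 6×(0.243−0.023)] / (0.142−0.023)
   = 6.15 × 2.3430 / 0.119 = 121.0878

R$121.09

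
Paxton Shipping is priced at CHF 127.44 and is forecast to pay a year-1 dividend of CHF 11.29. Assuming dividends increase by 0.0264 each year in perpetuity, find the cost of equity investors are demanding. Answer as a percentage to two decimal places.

11.50%

Rearranging the constant-growth DDM: r = D₁/P₀ + g.
r = 11.2900 / 127.44 + 0.0264 = 0.08859 + 0.0264 = 0.11499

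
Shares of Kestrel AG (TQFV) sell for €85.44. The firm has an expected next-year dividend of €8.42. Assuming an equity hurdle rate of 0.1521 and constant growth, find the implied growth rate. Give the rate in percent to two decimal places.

5.36%

From P₀ = D₁/(r − g), the implied growth is g = r − D₁/P₀.
g = 0.1521 − 8.42/85.44 = 0.1521 − 0.09855 = 0.05355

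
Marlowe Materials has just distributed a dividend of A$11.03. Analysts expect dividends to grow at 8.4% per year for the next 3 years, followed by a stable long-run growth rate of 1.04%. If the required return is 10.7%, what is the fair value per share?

A$140.06

Two-stage DDM. Project D₁…D_3 at 0.084, terminal growth 0.0104, discount at r = 0.107.
D_1 = 11.9565
D_2 = 12.9609
D_3 = 14.0496
Terminal value at t=3: TV = D_4/(r−g) = 14.1957/(0.107−0.0104) = 146.9534
P₀ = 11.9565/(1+0.107)^1 + 12.9609/(1+0.107)^2 + 14.0496/(1+0.107)^3 + 146.9534/(1+0.107)^3 = 140.0609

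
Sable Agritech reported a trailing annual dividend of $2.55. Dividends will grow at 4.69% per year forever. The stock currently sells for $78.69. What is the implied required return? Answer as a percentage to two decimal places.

8.08%

Rearranging the constant-growth DDM: r = D₁/P₀ + g.
D₁ = 2.55 × (1 + 0.0469) = 2.6696.
r = 2.6696 / 78.69 + 0.0469 = 0.03393 + 0.0469 = 0.08083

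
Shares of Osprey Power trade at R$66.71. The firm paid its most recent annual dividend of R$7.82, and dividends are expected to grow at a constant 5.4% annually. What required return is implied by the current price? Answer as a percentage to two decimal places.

Rearranging the constant-growth DDM: r = D₁/P₀ + g.
D₁ = 7.82 × (1 + 0.054) = 8.2423.
r = 8.2423 / 66.71 + 0.054 = 0.12355 + 0.054 = 0.17755

17.76%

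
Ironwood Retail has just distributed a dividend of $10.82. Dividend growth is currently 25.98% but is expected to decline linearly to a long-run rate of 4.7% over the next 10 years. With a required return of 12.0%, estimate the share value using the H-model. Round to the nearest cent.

H-model: P₀ = D₀[(1+g_L) + H(g_S−g_L)]/(r−g_L), with H = 10/2 = 5.
P₀ = 10.82 × [(1+0.047) + 5×(0.2598−0.047)] / (0.12−0.047)
   = 10.82 × 2.1110 / 0.073 = 312.8907

$312.89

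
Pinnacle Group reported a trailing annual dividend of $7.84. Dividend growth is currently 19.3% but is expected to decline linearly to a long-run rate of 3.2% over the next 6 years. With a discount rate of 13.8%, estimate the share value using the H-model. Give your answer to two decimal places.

H-model: P₀ = D₀[(1+g_L) + H(g_S−g_L)]/(r−g_L), with H = 6/2 = 3.
P₀ = 7.84 × [(1+0.032) + 3×(0.193−0.032)] / (0.138−0.032)
   = 7.84 × 1.5150 / 0.106 = 112.0528

$112.05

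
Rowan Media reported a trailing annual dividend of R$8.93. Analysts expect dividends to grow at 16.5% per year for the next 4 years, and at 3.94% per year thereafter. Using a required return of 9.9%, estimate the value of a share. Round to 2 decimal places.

R$238.07

Two-stage DDM. Project D₁…D_4 at 0.165, terminal growth 0.0394, discount at r = 0.099.
D_1 = 10.4034
D_2 = 12.1200
D_3 = 14.1198
D_4 = 16.4496
Terminal value at t=4: TV = D_5/(r−g) = 17.0977/(0.099−0.0394) = 286.8743
P₀ = 10.4034/(1+0.099)^1 + 12.1200/(1+0.099)^2 + 14.1198/(1+0.099)^3 + 16.4496/(1+0.099)^4 + 286.8743/(1+0.099)^4 = 238.0678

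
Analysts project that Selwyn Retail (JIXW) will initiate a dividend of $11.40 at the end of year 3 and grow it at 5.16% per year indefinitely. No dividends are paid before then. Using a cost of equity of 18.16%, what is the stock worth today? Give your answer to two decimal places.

$62.81

Deferred-dividend DDM. At t=2 the remaining stream is a growing perpetuity with first payment D_3 = 11.40.
V_2 = D_3/(r−g) = 11.40/(0.1816−0.0516) = 87.6923
P₀ = V_2/(1+r)^2 = 87.6923/(1+0.1816)^2 = 62.8088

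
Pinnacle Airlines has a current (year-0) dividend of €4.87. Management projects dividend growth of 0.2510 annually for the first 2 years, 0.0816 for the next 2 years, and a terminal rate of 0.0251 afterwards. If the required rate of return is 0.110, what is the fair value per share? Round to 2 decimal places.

€94.49

Three-stage DDM. Project D₁…D_4; terminal Gordon value at t=4 with g = 0.0251; discount at r = 0.11.
D_1 = 6.0924
D_2 = 7.6216
D_3 = 8.2435
D_4 = 8.9161
TV_4 = 9.1399/(0.11−0.0251) = 107.6553
P₀ = Σ Dₜ/(1+r)ᵗ + TV_4/(1+r)^4 = 94.4912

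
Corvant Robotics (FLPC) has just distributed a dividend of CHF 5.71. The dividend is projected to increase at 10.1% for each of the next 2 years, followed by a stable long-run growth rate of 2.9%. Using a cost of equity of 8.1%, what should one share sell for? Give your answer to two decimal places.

CHF 128.95

Two-stage DDM. Project D₁…D_2 at 0.101, terminal growth 0.029, discount at r = 0.081.
D_1 = 6.2867
D_2 = 6.9217
Terminal value at t=2: TV = D_3/(r−g) = 7.1224/(0.081−0.029) = 136.9692
P₀ = 6.2867/(1+0.081)^1 + 6.9217/(1+0.081)^2 + 136.9692/(1+0.081)^2 = 128.9507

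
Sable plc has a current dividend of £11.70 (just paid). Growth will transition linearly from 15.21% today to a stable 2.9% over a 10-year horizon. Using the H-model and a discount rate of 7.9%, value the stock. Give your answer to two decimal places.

£384.81

H-model: P₀ = D₀[(1+g_L) + H(g_S−g_L)]/(r−g_L), with H = 10/2 = 5.
P₀ = 11.70 × [(1+0.029) + 5×(0.1521−0.029)] / (0.079−0.029)
   = 11.70 × 1.6445 / 0.05 = 384.8130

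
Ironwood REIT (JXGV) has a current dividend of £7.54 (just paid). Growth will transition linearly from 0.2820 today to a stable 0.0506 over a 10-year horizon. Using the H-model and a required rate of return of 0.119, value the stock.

£243.35

H-model: P₀ = D₀[(1+g_L) + H(g_S−g_L)]/(r−g_L), with H = 10/2 = 5.
P₀ = 7.54 × [(1+0.0506) + 5×(0.282−0.0506)] / (0.119−0.0506)
   = 7.54 × 2.2076 / 0.0684 = 243.3524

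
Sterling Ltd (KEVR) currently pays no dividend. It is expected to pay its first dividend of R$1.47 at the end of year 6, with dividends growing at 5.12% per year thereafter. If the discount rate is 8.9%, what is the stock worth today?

R$25.39

Deferred-dividend DDM. At t=5 the remaining stream is a growing perpetuity with first payment D_6 = 1.47.
V_5 = D_6/(r−g) = 1.47/(0.089−0.0512) = 38.8889
P₀ = V_5/(1+r)^5 = 38.8889/(1+0.089)^5 = 25.3914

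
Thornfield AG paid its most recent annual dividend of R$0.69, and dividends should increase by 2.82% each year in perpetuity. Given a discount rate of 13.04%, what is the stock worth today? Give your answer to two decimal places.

R$6.94

Gordon growth model: P₀ = D₁/(r − g). D₁ = 0.69 × (1 + 0.0282) = 0.7095.
P₀ = 0.7095 / (0.1304 − 0.0282) = 0.7095 / 0.1022 = 6.9419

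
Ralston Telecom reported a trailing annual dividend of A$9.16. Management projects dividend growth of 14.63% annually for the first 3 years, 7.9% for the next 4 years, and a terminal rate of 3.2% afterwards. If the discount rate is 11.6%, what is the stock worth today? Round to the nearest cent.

A$172.09

Three-stage DDM. Project D₁…D_7; terminal Gordon value at t=7 with g = 0.032; discount at r = 0.116.
D_1 = 10.5001
D_2 = 12.0363
D_3 = 13.7972
D_4 = 14.8872
D_5 = 16.0632
D_6 = 17.3322
D_7 = 18.7015
TV_7 = 19.2999/(0.116−0.032) = 229.7611
P₀ = Σ Dₜ/(1+r)ᵗ + TV_7/(1+r)^7 = 172.0899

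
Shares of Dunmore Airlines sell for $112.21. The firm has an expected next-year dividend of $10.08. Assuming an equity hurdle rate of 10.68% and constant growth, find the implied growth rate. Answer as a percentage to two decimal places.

1.70%

From P₀ = D₁/(r − g), the implied growth is g = r − D₁/P₀.
g = 0.1068 − 10.08/112.21 = 0.1068 − 0.08983 = 0.01697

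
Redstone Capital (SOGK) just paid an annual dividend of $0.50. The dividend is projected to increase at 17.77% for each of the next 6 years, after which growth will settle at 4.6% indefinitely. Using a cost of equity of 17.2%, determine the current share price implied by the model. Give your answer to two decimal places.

Two-stage DDM. Project D₁…D_6 at 0.1777, terminal growth 0.046, discount at r = 0.172.
D_1 = 0.5888
D_2 = 0.6935
D_3 = 0.8167
D_4 = 0.9619
D_5 = 1.1328
D_6 = 1.3341
Terminal value at t=6: TV = D_7/(r−g) = 1.3954/(0.172−0.046) = 11.0749
P₀ = 0.5888/(1+0.172)^1 + 0.6935/(1+0.172)^2 + 0.8167/(1+0.172)^3 + 0.9619/(1+0.172)^4 + 1.1328/(1+0.172)^5 + 1.3341/(1+0.172)^6 + 11.0749/(1+0.172)^6 = 7.3249

$7.32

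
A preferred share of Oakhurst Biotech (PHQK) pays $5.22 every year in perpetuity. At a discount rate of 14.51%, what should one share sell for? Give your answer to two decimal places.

Zero-growth DDM (perpetuity): P₀ = D/r = 5.22 / 0.1451 = 35.9752

$35.98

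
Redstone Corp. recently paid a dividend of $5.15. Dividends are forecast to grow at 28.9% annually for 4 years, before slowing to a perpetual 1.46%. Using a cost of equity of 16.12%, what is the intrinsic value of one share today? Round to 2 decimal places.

$81.05

Two-stage DDM. Project D₁…D_4 at 0.289, terminal growth 0.0146, discount at r = 0.1612.
D_1 = 6.6383
D_2 = 8.5568
D_3 = 11.0298
D_4 = 14.2174
Terminal value at t=4: TV = D_5/(r−g) = 14.4249/(0.1612−0.0146) = 98.3965
P₀ = 6.6383/(1+0.1612)^1 + 8.5568/(1+0.1612)^2 + 11.0298/(1+0.1612)^3 + 14.2174/(1+0.1612)^4 + 98.3965/(1+0.1612)^4 = 81.0462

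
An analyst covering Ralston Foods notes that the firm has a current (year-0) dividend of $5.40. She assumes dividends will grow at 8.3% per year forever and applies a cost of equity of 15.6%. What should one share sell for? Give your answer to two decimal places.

$80.11

Gordon growth model: P₀ = D₁/(r − g). D₁ = 5.40 × (1 + 0.083) = 5.8482.
P₀ = 5.8482 / (0.156 − 0.083) = 5.8482 / 0.073 = 80.1123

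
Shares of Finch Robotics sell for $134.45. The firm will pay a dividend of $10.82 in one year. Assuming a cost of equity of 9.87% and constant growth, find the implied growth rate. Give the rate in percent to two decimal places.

1.82%

From P₀ = D₁/(r − g), the implied growth is g = r − D₁/P₀.
g = 0.0987 − 10.82/134.45 = 0.0987 − 0.08048 = 0.01822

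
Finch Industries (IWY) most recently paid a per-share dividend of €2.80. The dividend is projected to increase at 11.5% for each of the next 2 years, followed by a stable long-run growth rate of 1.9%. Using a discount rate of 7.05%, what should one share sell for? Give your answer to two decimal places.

Two-stage DDM. Project D₁…D_2 at 0.115, terminal growth 0.019, discount at r = 0.0705.
D_1 = 3.1220
D_2 = 3.4810
Terminal value at t=2: TV = D_3/(r−g) = 3.5472/(0.0705−0.019) = 68.8771
P₀ = 3.1220/(1+0.0705)^1 + 3.4810/(1+0.0705)^2 + 68.8771/(1+0.0705)^2 = 66.0577

€66.06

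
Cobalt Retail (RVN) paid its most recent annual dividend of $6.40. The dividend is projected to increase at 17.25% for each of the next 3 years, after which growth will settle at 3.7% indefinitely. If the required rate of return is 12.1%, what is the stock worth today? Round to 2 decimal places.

Two-stage DDM. Project D₁…D_3 at 0.1725, terminal growth 0.037, discount at r = 0.121.
D_1 = 7.5040
D_2 = 8.7984
D_3 = 10.3162
Terminal value at t=3: TV = D_4/(r−g) = 10.6979/(0.121−0.037) = 127.3556
P₀ = 7.5040/(1+0.121)^1 + 8.7984/(1+0.121)^2 + 10.3162/(1+0.121)^3 + 127.3556/(1+0.121)^3 = 111.4256

$111.43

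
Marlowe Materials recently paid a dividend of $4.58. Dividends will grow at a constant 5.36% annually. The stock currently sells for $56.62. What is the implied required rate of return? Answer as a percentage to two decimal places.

13.88%

Rearranging the constant-growth DDM: r = D₁/P₀ + g.
D₁ = 4.58 × (1 + 0.0536) = 4.8255.
r = 4.8255 / 56.62 + 0.0536 = 0.08523 + 0.0536 = 0.13883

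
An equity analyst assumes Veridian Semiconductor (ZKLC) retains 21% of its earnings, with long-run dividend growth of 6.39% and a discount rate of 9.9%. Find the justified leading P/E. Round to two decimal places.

Payout ratio b = 1 − 0.21 = 0.79.
Justified leading P/E = b/(r−g) = 0.79/(0.099−0.0639) = 22.5071

22.51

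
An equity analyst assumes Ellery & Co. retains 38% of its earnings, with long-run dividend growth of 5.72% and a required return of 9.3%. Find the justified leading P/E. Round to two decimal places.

Payout ratio b = 1 − 0.38 = 0.62.
Justified leading P/E = b/(r−g) = 0.62/(0.093−0.0572) = 17.3184

17.32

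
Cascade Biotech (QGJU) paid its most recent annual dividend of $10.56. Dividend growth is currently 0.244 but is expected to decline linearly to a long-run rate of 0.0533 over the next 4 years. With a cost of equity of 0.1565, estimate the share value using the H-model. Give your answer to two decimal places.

$146.81

H-model: P₀ = D₀[(1+g_L) + H(g_S−g_L)]/(r−g_L), with H = 4/2 = 2.
P₀ = 10.56 × [(1+0.0533) + 2×(0.244−0.0533)] / (0.1565−0.0533)
   = 10.56 × 1.4347 / 0.1032 = 146.8065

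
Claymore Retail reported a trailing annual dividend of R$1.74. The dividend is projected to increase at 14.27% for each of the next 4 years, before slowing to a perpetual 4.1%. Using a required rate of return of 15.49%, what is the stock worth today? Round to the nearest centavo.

R$22.02

Two-stage DDM. Project D₁…D_4 at 0.1427, terminal growth 0.041, discount at r = 0.1549.
D_1 = 1.9883
D_2 = 2.2720
D_3 = 2.5962
D_4 = 2.9667
Terminal value at t=4: TV = D_5/(r−g) = 3.0884/(0.1549−0.041) = 27.1147
P₀ = 1.9883/(1+0.1549)^1 + 2.2720/(1+0.1549)^2 + 2.5962/(1+0.1549)^3 + 2.9667/(1+0.1549)^4 + 27.1147/(1+0.1549)^4 = 22.0196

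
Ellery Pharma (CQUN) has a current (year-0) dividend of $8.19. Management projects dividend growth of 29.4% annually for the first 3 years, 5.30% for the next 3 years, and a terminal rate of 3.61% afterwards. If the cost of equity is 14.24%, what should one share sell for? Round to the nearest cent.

$152.94

Three-stage DDM. Project D₁…D_6; terminal Gordon value at t=6 with g = 0.0361; discount at r = 0.1424.
D_1 = 10.5979
D_2 = 13.7136
D_3 = 17.7454
D_4 = 18.6859
D_5 = 19.6763
D_6 = 20.7191
TV_6 = 21.4671/(0.1424−0.0361) = 201.9483
P₀ = Σ Dₜ/(1+r)ᵗ + TV_6/(1+r)^6 = 152.9426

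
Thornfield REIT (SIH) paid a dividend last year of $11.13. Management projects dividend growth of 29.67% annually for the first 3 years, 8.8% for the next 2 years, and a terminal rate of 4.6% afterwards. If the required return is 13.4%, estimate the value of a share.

$257.28

Three-stage DDM. Project D₁…D_5; terminal Gordon value at t=5 with g = 0.046; discount at r = 0.134.
D_1 = 14.4323
D_2 = 18.7143
D_3 = 24.2669
D_4 = 26.4024
D_5 = 28.7258
TV_5 = 30.0471/(0.134−0.046) = 341.4448
P₀ = Σ Dₜ/(1+r)ᵗ + TV_5/(1+r)^5 = 257.2815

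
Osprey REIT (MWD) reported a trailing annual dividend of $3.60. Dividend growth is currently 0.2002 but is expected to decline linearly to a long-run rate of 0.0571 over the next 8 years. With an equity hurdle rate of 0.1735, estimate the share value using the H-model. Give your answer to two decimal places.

H-model: P₀ = D₀[(1+g_L) + H(g_S−g_L)]/(r−g_L), with H = 8/2 = 4.
P₀ = 3.60 × [(1+0.0571) + 4×(0.2002−0.0571)] / (0.1735−0.0571)
   = 3.60 × 1.6295 / 0.1164 = 50.3969

$50.40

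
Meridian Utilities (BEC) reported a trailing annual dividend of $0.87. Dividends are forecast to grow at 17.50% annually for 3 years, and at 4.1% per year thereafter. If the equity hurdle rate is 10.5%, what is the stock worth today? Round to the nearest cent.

$19.97

Two-stage DDM. Project D₁…D_3 at 0.175, terminal growth 0.041, discount at r = 0.105.
D_1 = 1.0223
D_2 = 1.2011
D_3 = 1.4113
Terminal value at t=3: TV = D_4/(r−g) = 1.4692/(0.105−0.041) = 22.9564
P₀ = 1.0223/(1+0.105)^1 + 1.2011/(1+0.105)^2 + 1.4113/(1+0.105)^3 + 22.9564/(1+0.105)^3 = 19.9693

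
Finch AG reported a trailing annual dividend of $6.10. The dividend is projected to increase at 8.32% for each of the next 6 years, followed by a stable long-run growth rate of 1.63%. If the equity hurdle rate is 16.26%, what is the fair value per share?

$56.50

Two-stage DDM. Project D₁…D_6 at 0.0832, terminal growth 0.0163, discount at r = 0.1626.
D_1 = 6.6075
D_2 = 7.1573
D_3 = 7.7528
D_4 = 8.3978
D_5 = 9.0965
D_6 = 9.8533
Terminal value at t=6: TV = D_7/(r−g) = 10.0139/(0.1626−0.0163) = 68.4478
P₀ = 6.6075/(1+0.1626)^1 + 7.1573/(1+0.1626)^2 + 7.7528/(1+0.1626)^3 + 8.3978/(1+0.1626)^4 + 9.0965/(1+0.1626)^5 + 9.8533/(1+0.1626)^6 + 68.4478/(1+0.1626)^6 = 56.5009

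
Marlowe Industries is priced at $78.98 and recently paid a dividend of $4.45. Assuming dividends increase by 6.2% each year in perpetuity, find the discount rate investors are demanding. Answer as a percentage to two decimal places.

12.18%

Rearranging the constant-growth DDM: r = D₁/P₀ + g.
D₁ = 4.45 × (1 + 0.062) = 4.7259.
r = 4.7259 / 78.98 + 0.062 = 0.05984 + 0.062 = 0.12184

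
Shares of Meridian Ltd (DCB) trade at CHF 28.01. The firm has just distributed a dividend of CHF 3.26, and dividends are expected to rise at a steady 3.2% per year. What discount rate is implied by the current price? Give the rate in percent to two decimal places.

15.21%

Rearranging the constant-growth DDM: r = D₁/P₀ + g.
D₁ = 3.26 × (1 + 0.032) = 3.3643.
r = 3.3643 / 28.01 + 0.032 = 0.12011 + 0.032 = 0.15211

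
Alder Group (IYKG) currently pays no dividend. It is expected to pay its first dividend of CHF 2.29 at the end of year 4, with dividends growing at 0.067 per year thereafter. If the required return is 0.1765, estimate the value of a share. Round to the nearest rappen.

Deferred-dividend DDM. At t=3 the remaining stream is a growing perpetuity with first payment D_4 = 2.29.
V_3 = D_4/(r−g) = 2.29/(0.1765−0.067) = 20.9132
P₀ = V_3/(1+r)^3 = 20.9132/(1+0.1765)^3 = 12.8424

CHF 12.84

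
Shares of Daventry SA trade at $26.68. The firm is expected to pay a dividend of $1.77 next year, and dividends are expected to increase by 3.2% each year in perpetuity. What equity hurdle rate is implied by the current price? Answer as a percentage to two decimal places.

9.83%

Rearranging the constant-growth DDM: r = D₁/P₀ + g.
r = 1.7700 / 26.68 + 0.032 = 0.06634 + 0.032 = 0.09834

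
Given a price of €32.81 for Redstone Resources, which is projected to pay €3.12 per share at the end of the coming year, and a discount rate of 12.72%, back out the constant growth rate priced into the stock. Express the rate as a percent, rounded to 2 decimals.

3.21%

From P₀ = D₁/(r − g), the implied growth is g = r − D₁/P₀.
g = 0.1272 − 3.12/32.81 = 0.1272 − 0.09509 = 0.03211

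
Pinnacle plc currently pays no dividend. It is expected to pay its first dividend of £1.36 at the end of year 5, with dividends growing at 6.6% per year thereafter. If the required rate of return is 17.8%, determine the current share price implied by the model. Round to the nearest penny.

Deferred-dividend DDM. At t=4 the remaining stream is a growing perpetuity with first payment D_5 = 1.36.
V_4 = D_5/(r−g) = 1.36/(0.178−0.066) = 12.1429
P₀ = V_4/(1+r)^4 = 12.1429/(1+0.178)^4 = 6.3058

£6.31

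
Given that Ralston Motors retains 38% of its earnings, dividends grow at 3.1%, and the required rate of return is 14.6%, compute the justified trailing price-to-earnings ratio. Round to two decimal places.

5.56

Payout ratio b = 1 − 0.38 = 0.62.
Justified trailing P/E = b(1+g)/(r−g) = 0.62×(1+0.031)/(0.146−0.031) = 5.5584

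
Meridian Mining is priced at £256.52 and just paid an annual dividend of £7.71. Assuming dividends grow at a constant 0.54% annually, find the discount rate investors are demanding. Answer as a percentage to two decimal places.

Rearranging the constant-growth DDM: r = D₁/P₀ + g.
D₁ = 7.71 × (1 + 0.0054) = 7.7516.
r = 7.7516 / 256.52 + 0.0054 = 0.03022 + 0.0054 = 0.03562

3.56%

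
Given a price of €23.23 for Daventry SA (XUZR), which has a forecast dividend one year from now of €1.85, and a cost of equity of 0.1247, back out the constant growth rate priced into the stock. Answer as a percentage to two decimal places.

4.51%

From P₀ = D₁/(r − g), the implied growth is g = r − D₁/P₀.
g = 0.1247 − 1.85/23.23 = 0.1247 − 0.07964 = 0.04506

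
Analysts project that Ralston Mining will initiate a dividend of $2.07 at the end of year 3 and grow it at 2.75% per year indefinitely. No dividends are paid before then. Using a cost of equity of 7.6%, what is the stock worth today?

Deferred-dividend DDM. At t=2 the remaining stream is a growing perpetuity with first payment D_3 = 2.07.
V_2 = D_3/(r−g) = 2.07/(0.076−0.0275) = 42.6804
P₀ = V_2/(1+r)^2 = 42.6804/(1+0.076)^2 = 36.8641

$36.86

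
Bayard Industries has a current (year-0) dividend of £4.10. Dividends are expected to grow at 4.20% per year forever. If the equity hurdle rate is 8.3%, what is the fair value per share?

£104.20

Gordon growth model: P₀ = D₁/(r − g). D₁ = 4.10 × (1 + 0.042) = 4.2722.
P₀ = 4.2722 / (0.083 − 0.042) = 4.2722 / 0.041 = 104.2000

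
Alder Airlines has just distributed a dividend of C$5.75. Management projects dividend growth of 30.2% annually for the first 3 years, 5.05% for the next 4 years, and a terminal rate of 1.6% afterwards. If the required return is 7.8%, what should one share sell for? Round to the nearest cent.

C$213.18

Three-stage DDM. Project D₁…D_7; terminal Gordon value at t=7 with g = 0.016; discount at r = 0.078.
D_1 = 7.4865
D_2 = 9.7474
D_3 = 12.6911
D_4 = 13.3320
D_5 = 14.0053
D_6 = 14.7126
D_7 = 15.4556
TV_7 = 15.7029/(0.078−0.016) = 253.2719
P₀ = Σ Dₜ/(1+r)ᵗ + TV_7/(1+r)^7 = 213.1792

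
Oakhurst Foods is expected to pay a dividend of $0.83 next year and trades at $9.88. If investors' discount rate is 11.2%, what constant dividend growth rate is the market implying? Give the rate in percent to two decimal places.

From P₀ = D₁/(r − g), the implied growth is g = r − D₁/P₀.
g = 0.112 − 0.83/9.88 = 0.112 − 0.08401 = 0.02799

2.80%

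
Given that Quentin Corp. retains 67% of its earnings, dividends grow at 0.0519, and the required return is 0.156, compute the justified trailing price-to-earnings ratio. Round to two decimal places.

Payout ratio b = 1 − 0.67 = 0.33.
Justified trailing P/E = b(1+g)/(r−g) = 0.33×(1+0.0519)/(0.156−0.0519) = 3.3346

3.33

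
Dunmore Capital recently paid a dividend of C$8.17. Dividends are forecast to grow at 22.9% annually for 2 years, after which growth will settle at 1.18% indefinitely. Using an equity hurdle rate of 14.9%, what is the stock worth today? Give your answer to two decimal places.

Two-stage DDM. Project D₁…D_2 at 0.229, terminal growth 0.0118, discount at r = 0.149.
D_1 = 10.0409
D_2 = 12.3403
Terminal value at t=2: TV = D_3/(r−g) = 12.4859/(0.149−0.0118) = 91.0052
P₀ = 10.0409/(1+0.149)^1 + 12.3403/(1+0.149)^2 + 91.0052/(1+0.149)^2 = 87.0190

C$87.02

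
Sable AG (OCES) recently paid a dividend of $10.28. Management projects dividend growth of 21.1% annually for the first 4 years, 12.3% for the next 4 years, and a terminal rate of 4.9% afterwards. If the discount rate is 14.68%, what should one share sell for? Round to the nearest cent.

Three-stage DDM. Project D₁…D_8; terminal Gordon value at t=8 with g = 0.049; discount at r = 0.1468.
D_1 = 12.4491
D_2 = 15.0758
D_3 = 18.2568
D_4 = 22.1090
D_5 = 24.8284
D_6 = 27.8823
D_7 = 31.3119
D_8 = 35.1632
TV_8 = 36.8862/(0.1468−0.049) = 377.1598
P₀ = Σ Dₜ/(1+r)ᵗ + TV_8/(1+r)^8 = 221.8118

$221.81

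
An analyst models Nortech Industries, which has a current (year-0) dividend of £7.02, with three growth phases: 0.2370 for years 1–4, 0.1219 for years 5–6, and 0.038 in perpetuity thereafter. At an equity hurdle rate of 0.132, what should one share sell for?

Three-stage DDM. Project D₁…D_6; terminal Gordon value at t=6 with g = 0.038; discount at r = 0.132.
D_1 = 8.6837
D_2 = 10.7418
D_3 = 13.2876
D_4 = 16.4367
D_5 = 18.4404
D_6 = 20.6883
TV_6 = 21.4744/(0.132−0.038) = 228.4513
P₀ = Σ Dₜ/(1+r)ᵗ + TV_6/(1+r)^6 = 163.5480

£163.55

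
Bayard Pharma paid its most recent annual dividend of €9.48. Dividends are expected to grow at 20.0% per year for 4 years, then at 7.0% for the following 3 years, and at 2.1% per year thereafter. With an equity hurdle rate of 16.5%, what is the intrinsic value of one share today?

€126.55

Three-stage DDM. Project D₁…D_7; terminal Gordon value at t=7 with g = 0.021; discount at r = 0.165.
D_1 = 11.3760
D_2 = 13.6512
D_3 = 16.3814
D_4 = 19.6577
D_5 = 21.0338
D_6 = 22.5061
D_7 = 24.0816
TV_7 = 24.5873/(0.165−0.021) = 170.7450
P₀ = Σ Dₜ/(1+r)ᵗ + TV_7/(1+r)^7 = 126.5493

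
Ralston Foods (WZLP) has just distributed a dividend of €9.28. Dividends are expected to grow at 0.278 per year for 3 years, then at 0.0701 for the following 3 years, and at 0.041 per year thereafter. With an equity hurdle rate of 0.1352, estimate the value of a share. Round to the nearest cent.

Three-stage DDM. Project D₁…D_6; terminal Gordon value at t=6 with g = 0.041; discount at r = 0.1352.
D_1 = 11.8598
D_2 = 15.1569
D_3 = 19.3705
D_4 = 20.7284
D_5 = 22.1814
D_6 = 23.7363
TV_6 = 24.7095/(0.1352−0.041) = 262.3092
P₀ = Σ Dₜ/(1+r)ᵗ + TV_6/(1+r)^6 = 193.3575

€193.36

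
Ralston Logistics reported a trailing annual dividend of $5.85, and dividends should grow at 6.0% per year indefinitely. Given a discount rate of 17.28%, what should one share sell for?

Gordon growth model: P₀ = D₁/(r − g). D₁ = 5.85 × (1 + 0.06) = 6.2010.
P₀ = 6.2010 / (0.1728 − 0.06) = 6.2010 / 0.1128 = 54.9734

$54.97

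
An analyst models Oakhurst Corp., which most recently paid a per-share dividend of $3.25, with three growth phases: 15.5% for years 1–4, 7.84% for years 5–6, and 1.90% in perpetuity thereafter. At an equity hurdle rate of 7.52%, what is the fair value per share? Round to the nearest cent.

$103.23

Three-stage DDM. Project D₁…D_6; terminal Gordon value at t=6 with g = 0.019; discount at r = 0.0752.
D_1 = 3.7538
D_2 = 4.3356
D_3 = 5.0076
D_4 = 5.7838
D_5 = 6.2372
D_6 = 6.7262
TV_6 = 6.8540/(0.0752−0.019) = 121.9576
P₀ = Σ Dₜ/(1+r)ᵗ + TV_6/(1+r)^6 = 103.2276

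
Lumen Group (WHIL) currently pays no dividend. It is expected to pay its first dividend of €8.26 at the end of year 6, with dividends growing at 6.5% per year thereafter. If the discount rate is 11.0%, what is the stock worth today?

€108.93

Deferred-dividend DDM. At t=5 the remaining stream is a growing perpetuity with first payment D_6 = 8.26.
V_5 = D_6/(r−g) = 8.26/(0.11−0.065) = 183.5556
P₀ = V_5/(1+r)^5 = 183.5556/(1+0.11)^5 = 108.9313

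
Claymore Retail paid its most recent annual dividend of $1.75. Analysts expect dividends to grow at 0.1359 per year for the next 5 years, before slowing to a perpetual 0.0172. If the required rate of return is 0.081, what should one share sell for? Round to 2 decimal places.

Two-stage DDM. Project D₁…D_5 at 0.1359, terminal growth 0.0172, discount at r = 0.081.
D_1 = 1.9878
D_2 = 2.2580
D_3 = 2.5648
D_4 = 2.9134
D_5 = 3.3093
Terminal value at t=5: TV = D_6/(r−g) = 3.3662/(0.081−0.0172) = 52.7624
P₀ = 1.9878/(1+0.081)^1 + 2.2580/(1+0.081)^2 + 2.5648/(1+0.081)^3 + 2.9134/(1+0.081)^4 + 3.3093/(1+0.081)^5 + 52.7624/(1+0.081)^5 = 45.9203

$45.92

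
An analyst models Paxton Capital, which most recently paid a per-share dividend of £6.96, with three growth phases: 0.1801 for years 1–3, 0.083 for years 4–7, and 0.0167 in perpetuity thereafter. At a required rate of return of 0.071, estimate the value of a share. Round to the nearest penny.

Three-stage DDM. Project D₁…D_7; terminal Gordon value at t=7 with g = 0.0167; discount at r = 0.071.
D_1 = 8.2135
D_2 = 9.6927
D_3 = 11.4384
D_4 = 12.3878
D_5 = 13.4160
D_6 = 14.5295
D_7 = 15.7355
TV_7 = 15.9982/(0.071−0.0167) = 294.6270
P₀ = Σ Dₜ/(1+r)ᵗ + TV_7/(1+r)^7 = 246.0123

£246.01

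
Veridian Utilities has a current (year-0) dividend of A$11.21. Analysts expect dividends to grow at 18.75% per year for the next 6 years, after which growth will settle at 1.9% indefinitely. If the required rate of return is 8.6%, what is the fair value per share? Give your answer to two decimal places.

Two-stage DDM. Project D₁…D_6 at 0.1875, terminal growth 0.019, discount at r = 0.086.
D_1 = 13.3119
D_2 = 15.8079
D_3 = 18.7718
D_4 = 22.2915
D_5 = 26.4712
D_6 = 31.4346
Terminal value at t=6: TV = D_7/(r−g) = 32.0318/(0.086−0.019) = 478.0867
P₀ = 13.3119/(1+0.086)^1 + 15.8079/(1+0.086)^2 + 18.7718/(1+0.086)^3 + 22.2915/(1+0.086)^4 + 26.4712/(1+0.086)^5 + 31.4346/(1+0.086)^6 + 478.0867/(1+0.086)^6 = 384.4537

A$384.45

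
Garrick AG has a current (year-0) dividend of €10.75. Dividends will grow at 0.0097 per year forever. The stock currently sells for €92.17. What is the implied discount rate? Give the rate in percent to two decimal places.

Rearranging the constant-growth DDM: r = D₁/P₀ + g.
D₁ = 10.75 × (1 + 0.0097) = 10.8543.
r = 10.8543 / 92.17 + 0.0097 = 0.11776 + 0.0097 = 0.12746

12.75%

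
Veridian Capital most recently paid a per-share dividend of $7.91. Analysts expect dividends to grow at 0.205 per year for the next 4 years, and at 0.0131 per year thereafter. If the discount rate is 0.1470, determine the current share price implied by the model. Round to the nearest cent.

$108.75

Two-stage DDM. Project D₁…D_4 at 0.205, terminal growth 0.0131, discount at r = 0.147.
D_1 = 9.5316
D_2 = 11.4855
D_3 = 13.8400
D_4 = 16.6773
Terminal value at t=4: TV = D_5/(r−g) = 16.8957/(0.147−0.0131) = 126.1817
P₀ = 9.5316/(1+0.147)^1 + 11.4855/(1+0.147)^2 + 13.8400/(1+0.147)^3 + 16.6773/(1+0.147)^4 + 126.1817/(1+0.147)^4 = 108.7498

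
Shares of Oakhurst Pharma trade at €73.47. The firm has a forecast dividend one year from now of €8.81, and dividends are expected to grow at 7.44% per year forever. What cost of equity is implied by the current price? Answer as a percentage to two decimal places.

19.43%

Rearranging the constant-growth DDM: r = D₁/P₀ + g.
r = 8.8100 / 73.47 + 0.0744 = 0.11991 + 0.0744 = 0.19431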